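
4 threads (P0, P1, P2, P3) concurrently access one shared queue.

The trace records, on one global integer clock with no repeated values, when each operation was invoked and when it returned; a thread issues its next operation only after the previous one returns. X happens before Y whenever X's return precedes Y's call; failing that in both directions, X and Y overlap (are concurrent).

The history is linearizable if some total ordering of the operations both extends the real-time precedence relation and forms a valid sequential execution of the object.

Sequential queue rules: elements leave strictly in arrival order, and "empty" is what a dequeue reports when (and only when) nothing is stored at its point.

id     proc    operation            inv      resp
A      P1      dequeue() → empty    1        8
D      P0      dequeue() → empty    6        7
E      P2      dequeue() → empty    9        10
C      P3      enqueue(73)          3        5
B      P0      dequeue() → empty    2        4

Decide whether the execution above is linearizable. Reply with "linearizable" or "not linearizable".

prefix check: 1..7 passes, 1..8 fails once A's time-8 response joins
all 8 real-time-respecting orders fail — 4 completed queue operations, no legal replay
for example A, B, C, D fails at step 4: D dequeue() → empty is not legal there
for example A, C, B, D fails at step 3: B dequeue() → empty is not legal there

not linearizable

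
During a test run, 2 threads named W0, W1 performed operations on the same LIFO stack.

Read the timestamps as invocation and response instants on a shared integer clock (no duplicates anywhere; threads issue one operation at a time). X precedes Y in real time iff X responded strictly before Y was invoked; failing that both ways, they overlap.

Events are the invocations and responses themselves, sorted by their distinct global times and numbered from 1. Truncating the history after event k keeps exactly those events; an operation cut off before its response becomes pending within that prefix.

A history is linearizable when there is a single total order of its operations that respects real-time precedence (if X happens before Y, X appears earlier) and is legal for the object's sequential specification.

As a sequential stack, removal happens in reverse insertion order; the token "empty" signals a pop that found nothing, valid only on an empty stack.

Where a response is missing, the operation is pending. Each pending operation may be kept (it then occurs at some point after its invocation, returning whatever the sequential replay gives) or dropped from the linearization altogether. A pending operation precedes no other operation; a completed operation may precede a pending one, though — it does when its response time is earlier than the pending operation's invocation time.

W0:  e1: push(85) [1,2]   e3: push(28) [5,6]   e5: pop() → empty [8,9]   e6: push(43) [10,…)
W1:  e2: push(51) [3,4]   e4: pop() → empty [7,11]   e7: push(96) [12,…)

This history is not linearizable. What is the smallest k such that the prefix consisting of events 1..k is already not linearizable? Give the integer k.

events 1..8 are linearizable, e.g. via e1, e2, e3:
step 1: e1 push(85) — stack <85>
step 2: e2 push(51) — stack <85,51>
step 3: e3 push(28) — stack <85,51,28>
adding event 9 (e5 responds at 9) leaves no legal real-time order
including or dropping the 1 pending operation (e4) in any combination fails
take e1, e2, e3, e5 (pending dropped): step 4 already fails, because e5 pop() → empty cannot occur there

9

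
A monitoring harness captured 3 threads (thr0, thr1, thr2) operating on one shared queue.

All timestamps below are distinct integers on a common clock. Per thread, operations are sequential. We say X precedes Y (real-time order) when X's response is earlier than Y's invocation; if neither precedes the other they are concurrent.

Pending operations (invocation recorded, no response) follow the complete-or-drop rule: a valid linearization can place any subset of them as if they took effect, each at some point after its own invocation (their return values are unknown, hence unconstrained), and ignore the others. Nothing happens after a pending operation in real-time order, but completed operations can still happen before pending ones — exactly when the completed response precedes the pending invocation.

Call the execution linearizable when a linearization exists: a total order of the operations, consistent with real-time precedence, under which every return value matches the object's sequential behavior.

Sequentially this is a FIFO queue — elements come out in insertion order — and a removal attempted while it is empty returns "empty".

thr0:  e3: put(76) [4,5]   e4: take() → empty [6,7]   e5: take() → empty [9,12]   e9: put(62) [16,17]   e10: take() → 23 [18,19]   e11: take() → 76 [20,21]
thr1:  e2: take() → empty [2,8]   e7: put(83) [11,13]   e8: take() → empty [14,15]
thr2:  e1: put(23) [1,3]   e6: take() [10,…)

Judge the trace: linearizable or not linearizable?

not linearizable

the violation lands at event 7, e4's response at time 7: events 1..6 linearize, events 1..7 do not
a single order respects real time; the 3 completed queue operations fail replay along it
every completion of the 1 pending operation (e2) was checked; none linearizes
sample order e1, e3, e4 (pending dropped) stalls at step 3 — e4 take() → empty has no legal effect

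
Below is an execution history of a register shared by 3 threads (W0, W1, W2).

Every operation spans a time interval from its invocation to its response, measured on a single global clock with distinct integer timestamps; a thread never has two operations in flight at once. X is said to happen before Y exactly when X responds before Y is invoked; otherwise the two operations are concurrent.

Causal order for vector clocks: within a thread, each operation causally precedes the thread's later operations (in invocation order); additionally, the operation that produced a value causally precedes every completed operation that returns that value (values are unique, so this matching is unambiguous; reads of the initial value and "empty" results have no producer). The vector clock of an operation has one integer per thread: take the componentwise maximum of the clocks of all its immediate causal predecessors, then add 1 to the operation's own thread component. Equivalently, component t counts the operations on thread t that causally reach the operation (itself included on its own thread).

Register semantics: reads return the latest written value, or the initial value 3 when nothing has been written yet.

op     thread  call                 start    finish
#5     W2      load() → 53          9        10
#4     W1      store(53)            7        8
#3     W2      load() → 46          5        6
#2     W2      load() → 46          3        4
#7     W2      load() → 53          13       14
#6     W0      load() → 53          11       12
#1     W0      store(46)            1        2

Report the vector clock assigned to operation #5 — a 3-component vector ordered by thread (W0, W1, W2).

(1, 1, 3)

VC(#4, invoked at 7): no causal predecessors; +1 on W1 → (0, 1, 0)
VC(#1, invoked at 1): no causal predecessors; +1 on W0 → (1, 0, 0)
from VC(#1)=(1, 0, 0), #2 (invoked 3) maxes components and bumps W2 → (1, 0, 1)
from VC(#1)=(1, 0, 0), VC(#2)=(1, 0, 1), #3 (invoked 5) maxes components and bumps W2 → (1, 0, 2)
from VC(#1)=(1, 0, 0), VC(#4)=(0, 1, 0), #6 (invoked 11) maxes components and bumps W0 → (2, 1, 0)
from VC(#3)=(1, 0, 2), VC(#4)=(0, 1, 0), #5 (invoked 9) maxes components and bumps W2 → (1, 1, 3)
from VC(#4)=(0, 1, 0), VC(#5)=(1, 1, 3), #7 (invoked 13) maxes components and bumps W2 → (1, 1, 4)
target: VC(#5) = (1, 1, 3)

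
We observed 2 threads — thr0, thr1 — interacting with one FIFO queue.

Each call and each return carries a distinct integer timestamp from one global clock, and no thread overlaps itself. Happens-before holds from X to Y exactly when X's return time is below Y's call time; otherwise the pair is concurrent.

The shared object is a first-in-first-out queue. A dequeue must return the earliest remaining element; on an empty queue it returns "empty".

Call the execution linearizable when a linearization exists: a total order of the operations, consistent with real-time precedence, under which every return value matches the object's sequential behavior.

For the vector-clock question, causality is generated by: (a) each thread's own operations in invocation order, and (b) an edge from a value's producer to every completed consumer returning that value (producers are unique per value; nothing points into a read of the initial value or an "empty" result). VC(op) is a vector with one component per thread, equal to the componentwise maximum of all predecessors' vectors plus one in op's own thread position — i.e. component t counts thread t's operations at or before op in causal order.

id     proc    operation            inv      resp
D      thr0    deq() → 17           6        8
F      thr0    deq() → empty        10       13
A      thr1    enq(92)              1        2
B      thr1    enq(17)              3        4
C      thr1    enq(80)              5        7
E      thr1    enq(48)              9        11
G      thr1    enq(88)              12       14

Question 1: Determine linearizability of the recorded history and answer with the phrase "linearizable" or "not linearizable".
not linearizable

prefix check: 1..7 passes, 1..8 fails once D's time-8 response joins
real-time-consistent orders of the 4 completed operations: 2 — all fail the FIFO queue replay
take A, B, C, D: step 4 already fails, because D deq() → 17 cannot occur there
take A, B, D, C: step 3 already fails, because D deq() → 17 cannot occur there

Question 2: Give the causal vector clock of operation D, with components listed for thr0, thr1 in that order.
(1, 2)

invoked at 1, A has no predecessors; its own thr1 bump gives (0, 1)
VC(B, invoked at 3): max of VC(A)=(0, 1), then +1 on thread thr1 → (0, 2)
VC(C, invoked at 5): max of VC(B)=(0, 2), then +1 on thread thr1 → (0, 3)
VC(D, invoked at 6): max of VC(B)=(0, 2), then +1 on thread thr0 → (1, 2)
VC(E, invoked at 9): max of VC(C)=(0, 3), then +1 on thread thr1 → (0, 4)
VC(F, invoked at 10): max of VC(D)=(1, 2), then +1 on thread thr0 → (2, 2)
VC(G, invoked at 12): max of VC(E)=(0, 4), then +1 on thread thr1 → (0, 5)
target: VC(D) = (1, 2)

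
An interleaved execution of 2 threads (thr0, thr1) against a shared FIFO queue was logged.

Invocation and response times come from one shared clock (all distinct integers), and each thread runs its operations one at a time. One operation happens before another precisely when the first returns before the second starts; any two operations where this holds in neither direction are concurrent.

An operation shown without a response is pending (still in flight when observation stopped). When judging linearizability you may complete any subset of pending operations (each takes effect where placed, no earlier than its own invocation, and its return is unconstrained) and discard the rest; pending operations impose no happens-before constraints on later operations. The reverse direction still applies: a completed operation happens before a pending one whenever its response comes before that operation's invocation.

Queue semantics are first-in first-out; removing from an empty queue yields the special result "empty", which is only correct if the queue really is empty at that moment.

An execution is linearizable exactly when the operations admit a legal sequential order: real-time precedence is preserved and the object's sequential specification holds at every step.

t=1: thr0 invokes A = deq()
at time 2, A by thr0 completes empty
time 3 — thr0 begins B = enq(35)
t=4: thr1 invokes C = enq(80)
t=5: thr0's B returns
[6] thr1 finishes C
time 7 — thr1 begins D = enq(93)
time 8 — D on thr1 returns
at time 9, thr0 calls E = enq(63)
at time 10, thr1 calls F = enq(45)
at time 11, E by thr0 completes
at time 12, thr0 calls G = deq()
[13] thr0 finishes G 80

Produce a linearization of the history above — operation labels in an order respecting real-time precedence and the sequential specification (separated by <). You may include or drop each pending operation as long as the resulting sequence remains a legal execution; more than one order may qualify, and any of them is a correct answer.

step 1: A deq() → empty — queue <>
step 2: C enq(80) — queue <80>
step 3: B enq(35) — queue <80,35>
step 4: D enq(93) — queue <80,35,93>
step 5: E enq(63) — queue <80,35,93,63>
step 6: F enq(45) (pending, included) — queue <80,35,93,63,45>
step 7: G deq() → 80 — queue <35,93,63,45>

A < C < B < D < E < F < G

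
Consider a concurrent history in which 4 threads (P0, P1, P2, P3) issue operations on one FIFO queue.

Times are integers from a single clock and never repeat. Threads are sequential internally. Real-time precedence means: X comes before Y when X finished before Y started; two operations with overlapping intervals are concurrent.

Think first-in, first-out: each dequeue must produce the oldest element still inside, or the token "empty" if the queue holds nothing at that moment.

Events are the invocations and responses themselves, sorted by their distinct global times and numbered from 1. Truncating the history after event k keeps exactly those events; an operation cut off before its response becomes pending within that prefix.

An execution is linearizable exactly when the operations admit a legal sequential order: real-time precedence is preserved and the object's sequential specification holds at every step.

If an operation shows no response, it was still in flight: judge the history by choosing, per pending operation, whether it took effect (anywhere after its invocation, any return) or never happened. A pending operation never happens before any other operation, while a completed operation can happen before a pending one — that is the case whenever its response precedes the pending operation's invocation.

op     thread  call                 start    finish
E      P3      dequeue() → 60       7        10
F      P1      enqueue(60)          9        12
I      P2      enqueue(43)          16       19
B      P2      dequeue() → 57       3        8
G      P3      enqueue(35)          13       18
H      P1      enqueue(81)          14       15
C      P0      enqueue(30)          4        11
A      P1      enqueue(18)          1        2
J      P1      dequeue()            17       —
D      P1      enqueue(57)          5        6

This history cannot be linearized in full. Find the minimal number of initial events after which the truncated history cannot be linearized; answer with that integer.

events 1..9 are linearizable; a witness order is A, D, C, E, B:
1. A enqueue(18), leaving queue <18>
2. D enqueue(57), leaving queue <18,57>
3. C enqueue(30) (pending, included), leaving queue <18,57,30>
4. E dequeue() (pending, included), leaving queue <57,30>
5. B dequeue() → 57, leaving queue <30>
once event 10 joins (E's response, time 10), exhaustive search finds no witness
no completion choice of the 2 pending operations (C, F) rescues it — every subset was tried
one such order, A, B, D, E (pending dropped), breaks at step 2 where B dequeue() → 57 is illegal
one such order, A, D, B, E (pending dropped), breaks at step 3 where B dequeue() → 57 is illegal

10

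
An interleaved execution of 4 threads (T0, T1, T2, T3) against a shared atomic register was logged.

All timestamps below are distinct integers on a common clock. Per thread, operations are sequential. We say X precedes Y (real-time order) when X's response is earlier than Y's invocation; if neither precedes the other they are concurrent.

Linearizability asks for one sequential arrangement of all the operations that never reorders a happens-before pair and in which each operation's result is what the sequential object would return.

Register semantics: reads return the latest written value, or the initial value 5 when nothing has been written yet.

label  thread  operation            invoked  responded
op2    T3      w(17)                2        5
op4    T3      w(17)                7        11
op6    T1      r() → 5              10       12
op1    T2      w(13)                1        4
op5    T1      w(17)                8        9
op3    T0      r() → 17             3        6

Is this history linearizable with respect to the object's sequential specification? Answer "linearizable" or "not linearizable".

through event 11 a valid linearization exists; event 12 (op6 responding at time 12) ends that
18 orders of the 6 completed atomic register ops respect real time; none is legal
e.g. op1, op2, op3, op4, op5, op6: illegal at step 6, since op6 r() → 5 cannot apply there
e.g. op1, op2, op3, op5, op4, op6: illegal at step 6, since op6 r() → 5 cannot apply there

not linearizable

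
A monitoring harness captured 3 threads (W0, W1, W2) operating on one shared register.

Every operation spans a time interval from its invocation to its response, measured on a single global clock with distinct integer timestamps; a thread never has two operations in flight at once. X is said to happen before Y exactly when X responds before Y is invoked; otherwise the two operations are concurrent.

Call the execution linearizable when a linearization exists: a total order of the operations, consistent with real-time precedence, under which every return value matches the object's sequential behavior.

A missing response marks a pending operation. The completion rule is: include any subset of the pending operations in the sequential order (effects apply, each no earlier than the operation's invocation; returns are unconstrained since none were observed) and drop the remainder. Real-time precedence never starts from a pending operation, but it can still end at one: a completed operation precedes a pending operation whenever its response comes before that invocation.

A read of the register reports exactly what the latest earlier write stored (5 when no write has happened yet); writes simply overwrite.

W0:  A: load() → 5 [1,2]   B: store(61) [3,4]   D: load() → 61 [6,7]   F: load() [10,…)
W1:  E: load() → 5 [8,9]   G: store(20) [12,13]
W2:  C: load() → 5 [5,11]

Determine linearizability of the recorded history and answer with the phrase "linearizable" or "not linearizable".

events 1..8 are fine; event 9 — the response of E at time 9 — makes the prefix non-linearizable
a single order respects real time; the 4 completed register operations fail replay along it
no escape via the 1 pending operation (C): every completion choice fails
take A, B, D, E (pending dropped): step 4 already fails, because E load() → 5 cannot occur there

not linearizable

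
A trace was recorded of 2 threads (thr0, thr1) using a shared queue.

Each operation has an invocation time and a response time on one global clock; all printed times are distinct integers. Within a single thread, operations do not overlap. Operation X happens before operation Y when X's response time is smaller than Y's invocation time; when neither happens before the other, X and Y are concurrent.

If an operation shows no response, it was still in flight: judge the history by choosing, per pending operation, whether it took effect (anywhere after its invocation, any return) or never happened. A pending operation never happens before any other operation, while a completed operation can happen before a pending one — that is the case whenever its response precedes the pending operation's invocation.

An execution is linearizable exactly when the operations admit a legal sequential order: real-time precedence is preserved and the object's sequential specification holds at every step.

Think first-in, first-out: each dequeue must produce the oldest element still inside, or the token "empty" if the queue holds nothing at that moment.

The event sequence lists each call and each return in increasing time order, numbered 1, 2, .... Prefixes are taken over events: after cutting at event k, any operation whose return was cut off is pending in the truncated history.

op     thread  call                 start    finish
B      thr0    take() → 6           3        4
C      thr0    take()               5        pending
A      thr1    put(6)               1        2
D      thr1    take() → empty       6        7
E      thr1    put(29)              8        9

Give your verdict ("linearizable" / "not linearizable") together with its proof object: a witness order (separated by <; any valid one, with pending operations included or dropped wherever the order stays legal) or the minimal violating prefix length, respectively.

linearizable — witness: A < B < C < D < E

after step 1 (A put(6)): queue <6>
after step 2 (B take() → 6): queue <>
after step 3 (C take() (pending, included)): queue <>
after step 4 (D take() → empty): queue <>
after step 5 (E put(29)): queue <29>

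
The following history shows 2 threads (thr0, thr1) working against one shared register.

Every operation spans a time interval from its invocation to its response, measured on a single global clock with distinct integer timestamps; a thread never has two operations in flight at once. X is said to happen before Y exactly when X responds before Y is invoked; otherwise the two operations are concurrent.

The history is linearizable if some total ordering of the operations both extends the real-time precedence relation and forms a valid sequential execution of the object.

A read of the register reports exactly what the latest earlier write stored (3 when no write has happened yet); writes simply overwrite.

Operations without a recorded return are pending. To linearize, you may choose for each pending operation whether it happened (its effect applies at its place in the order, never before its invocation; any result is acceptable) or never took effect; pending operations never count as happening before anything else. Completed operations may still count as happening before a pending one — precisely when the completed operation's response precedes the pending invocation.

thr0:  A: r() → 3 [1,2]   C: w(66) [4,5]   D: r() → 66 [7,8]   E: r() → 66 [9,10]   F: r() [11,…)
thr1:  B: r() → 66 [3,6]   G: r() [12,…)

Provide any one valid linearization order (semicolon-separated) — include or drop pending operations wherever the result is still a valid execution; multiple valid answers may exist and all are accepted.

A; C; B; D; E

1. A r() → 3, leaving value 3
2. C w(66), leaving value 66
3. B r() → 66, leaving value 66
4. D r() → 66, leaving value 66
5. E r() → 66, leaving value 66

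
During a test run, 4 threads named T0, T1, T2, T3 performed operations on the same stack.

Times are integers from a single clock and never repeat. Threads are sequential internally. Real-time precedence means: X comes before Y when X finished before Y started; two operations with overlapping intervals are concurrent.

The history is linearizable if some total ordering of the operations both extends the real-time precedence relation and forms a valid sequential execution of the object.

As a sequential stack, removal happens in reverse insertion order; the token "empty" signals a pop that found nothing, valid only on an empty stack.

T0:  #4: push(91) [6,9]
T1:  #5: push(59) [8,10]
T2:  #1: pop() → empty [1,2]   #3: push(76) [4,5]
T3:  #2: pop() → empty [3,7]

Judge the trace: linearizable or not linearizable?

a witness: #1, #2, #3, #4, #5
1. #1 pop() → empty, leaving stack <>
2. #2 pop() → empty, leaving stack <>
3. #3 push(76), leaving stack <76>
4. #4 push(91), leaving stack <76,91>
5. #5 push(59), leaving stack <76,91,59>

linearizable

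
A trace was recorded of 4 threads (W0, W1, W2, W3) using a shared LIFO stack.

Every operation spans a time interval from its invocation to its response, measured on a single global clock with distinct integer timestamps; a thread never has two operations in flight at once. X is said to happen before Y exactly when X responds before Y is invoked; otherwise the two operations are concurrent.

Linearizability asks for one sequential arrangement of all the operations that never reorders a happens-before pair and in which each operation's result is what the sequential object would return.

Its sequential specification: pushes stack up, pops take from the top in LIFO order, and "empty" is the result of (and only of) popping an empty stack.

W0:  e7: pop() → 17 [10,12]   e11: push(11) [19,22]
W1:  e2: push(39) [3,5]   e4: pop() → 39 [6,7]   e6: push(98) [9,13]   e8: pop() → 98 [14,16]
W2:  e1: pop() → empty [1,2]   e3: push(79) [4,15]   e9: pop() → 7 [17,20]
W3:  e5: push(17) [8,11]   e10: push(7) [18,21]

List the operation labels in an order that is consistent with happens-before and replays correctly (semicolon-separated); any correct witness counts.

1. e1 pop() → empty, leaving stack <>
2. e2 push(39), leaving stack <39>
3. e4 pop() → 39, leaving stack <>
4. e3 push(79), leaving stack <79>
5. e5 push(17), leaving stack <79,17>
6. e7 pop() → 17, leaving stack <79>
7. e6 push(98), leaving stack <79,98>
8. e8 pop() → 98, leaving stack <79>
9. e10 push(7), leaving stack <79,7>
10. e9 pop() → 7, leaving stack <79>
11. e11 push(11), leaving stack <79,11>

e1; e2; e4; e3; e5; e7; e6; e8; e10; e9; e11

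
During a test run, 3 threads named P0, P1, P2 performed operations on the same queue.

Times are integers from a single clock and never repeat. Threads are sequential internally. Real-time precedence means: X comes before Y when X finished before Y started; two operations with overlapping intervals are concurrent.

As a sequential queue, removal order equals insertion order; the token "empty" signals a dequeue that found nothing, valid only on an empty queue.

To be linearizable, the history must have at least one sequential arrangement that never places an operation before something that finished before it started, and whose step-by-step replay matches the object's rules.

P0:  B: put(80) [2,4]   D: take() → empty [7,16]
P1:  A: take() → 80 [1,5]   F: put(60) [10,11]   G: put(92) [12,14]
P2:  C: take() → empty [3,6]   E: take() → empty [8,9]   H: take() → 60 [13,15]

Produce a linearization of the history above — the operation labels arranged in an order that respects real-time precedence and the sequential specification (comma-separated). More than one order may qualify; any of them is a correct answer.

step 1: B put(80) — queue <80>
step 2: A take() → 80 — queue <>
step 3: C take() → empty — queue <>
step 4: D take() → empty — queue <>
step 5: E take() → empty — queue <>
step 6: F put(60) — queue <60>
step 7: G put(92) — queue <60,92>
step 8: H take() → 60 — queue <92>

B, A, C, D, E, F, G, H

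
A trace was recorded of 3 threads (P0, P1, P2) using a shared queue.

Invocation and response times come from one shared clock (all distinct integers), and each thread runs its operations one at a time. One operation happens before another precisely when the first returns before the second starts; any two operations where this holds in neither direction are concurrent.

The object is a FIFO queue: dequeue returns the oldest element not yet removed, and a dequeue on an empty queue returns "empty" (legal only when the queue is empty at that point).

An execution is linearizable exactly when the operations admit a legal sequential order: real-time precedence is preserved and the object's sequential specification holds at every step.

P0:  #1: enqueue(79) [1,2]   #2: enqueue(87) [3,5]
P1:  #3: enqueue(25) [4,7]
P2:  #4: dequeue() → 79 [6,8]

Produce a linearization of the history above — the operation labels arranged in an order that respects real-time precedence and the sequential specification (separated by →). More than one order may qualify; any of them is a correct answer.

after step 1 (#1 enqueue(79)): queue <79>
after step 2 (#2 enqueue(87)): queue <79,87>
after step 3 (#3 enqueue(25)): queue <79,87,25>
after step 4 (#4 dequeue() → 79): queue <87,25>

#1 → #2 → #3 → #4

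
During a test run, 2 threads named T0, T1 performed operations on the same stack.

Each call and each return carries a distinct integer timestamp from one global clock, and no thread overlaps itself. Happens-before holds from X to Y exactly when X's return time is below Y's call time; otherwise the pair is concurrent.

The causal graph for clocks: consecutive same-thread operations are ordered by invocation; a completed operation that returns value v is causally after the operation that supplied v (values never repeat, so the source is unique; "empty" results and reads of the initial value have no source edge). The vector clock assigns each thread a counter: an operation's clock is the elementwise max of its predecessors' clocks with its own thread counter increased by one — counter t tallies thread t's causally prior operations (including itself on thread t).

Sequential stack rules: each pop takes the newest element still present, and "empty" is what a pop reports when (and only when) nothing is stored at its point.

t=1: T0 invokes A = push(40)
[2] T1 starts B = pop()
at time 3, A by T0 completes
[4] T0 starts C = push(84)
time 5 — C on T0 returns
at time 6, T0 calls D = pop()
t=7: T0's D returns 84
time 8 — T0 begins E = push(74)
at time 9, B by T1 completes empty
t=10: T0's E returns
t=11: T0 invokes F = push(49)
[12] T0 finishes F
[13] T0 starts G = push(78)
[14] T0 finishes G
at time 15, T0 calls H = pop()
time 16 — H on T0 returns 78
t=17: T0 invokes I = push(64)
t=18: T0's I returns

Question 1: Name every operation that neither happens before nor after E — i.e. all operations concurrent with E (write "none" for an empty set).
E runs from 8 to 10; window-overlapping ops are concurrent
A [1,3]: before
B [2,9]: concurrent
C [4,5]: before
D [6,7]: before
F [11,12]: after
G [13,14]: after
H [15,16]: after
I [17,18]: after

B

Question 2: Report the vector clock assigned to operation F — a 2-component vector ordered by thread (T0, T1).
B, invoked 2, has no incoming edges; only T1's bump applies → (0, 1)
A, invoked 1, has no incoming edges; only T0's bump applies → (1, 0)
from VC(A)=(1, 0), C (invoked 4) maxes components and bumps T0 → (2, 0)
from VC(C)=(2, 0), D (invoked 6) maxes components and bumps T0 → (3, 0)
from VC(D)=(3, 0), E (invoked 8) maxes components and bumps T0 → (4, 0)
from VC(E)=(4, 0), F (invoked 11) maxes components and bumps T0 → (5, 0)
from VC(F)=(5, 0), G (invoked 13) maxes components and bumps T0 → (6, 0)
from VC(G)=(6, 0), H (invoked 15) maxes components and bumps T0 → (7, 0)
from VC(H)=(7, 0), I (invoked 17) maxes components and bumps T0 → (8, 0)
target: VC(F) = (5, 0)

(5, 0)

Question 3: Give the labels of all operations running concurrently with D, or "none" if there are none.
D spans [6,7]: anything still running between times 6 and 7 counts as concurrent
A [1,3]: before
B [2,9]: concurrent
C [4,5]: before
E [8,10]: after
F [11,12]: after
G [13,14]: after
H [15,16]: after
I [17,18]: after

B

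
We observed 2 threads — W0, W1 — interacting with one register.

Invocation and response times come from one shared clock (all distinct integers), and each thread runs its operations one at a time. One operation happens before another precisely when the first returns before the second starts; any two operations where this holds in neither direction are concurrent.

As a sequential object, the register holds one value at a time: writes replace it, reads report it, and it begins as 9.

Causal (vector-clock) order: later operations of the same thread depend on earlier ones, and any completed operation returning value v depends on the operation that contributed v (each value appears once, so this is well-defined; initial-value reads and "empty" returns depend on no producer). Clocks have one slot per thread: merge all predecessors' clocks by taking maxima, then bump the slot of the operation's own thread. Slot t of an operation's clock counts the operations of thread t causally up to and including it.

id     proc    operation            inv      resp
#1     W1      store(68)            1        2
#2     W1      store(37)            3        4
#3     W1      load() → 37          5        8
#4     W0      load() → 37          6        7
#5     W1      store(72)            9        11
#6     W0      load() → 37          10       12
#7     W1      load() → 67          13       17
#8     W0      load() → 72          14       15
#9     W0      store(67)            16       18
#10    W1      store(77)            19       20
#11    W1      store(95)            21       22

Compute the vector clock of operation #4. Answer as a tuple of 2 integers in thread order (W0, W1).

(1, 2)

no predecessors for #1 (invoked 1): W1 increments from zero → (0, 1)
from VC(#1)=(0, 1), #2 (invoked 3) maxes components and bumps W1 → (0, 2)
from VC(#2)=(0, 2), #3 (invoked 5) maxes components and bumps W1 → (0, 3)
from VC(#2)=(0, 2), #4 (invoked 6) maxes components and bumps W0 → (1, 2)
from VC(#3)=(0, 3), #5 (invoked 9) maxes components and bumps W1 → (0, 4)
from VC(#2)=(0, 2), VC(#4)=(1, 2), #6 (invoked 10) maxes components and bumps W0 → (2, 2)
from VC(#5)=(0, 4), VC(#6)=(2, 2), #8 (invoked 14) maxes components and bumps W0 → (3, 4)
from VC(#8)=(3, 4), #9 (invoked 16) maxes components and bumps W0 → (4, 4)
from VC(#5)=(0, 4), VC(#9)=(4, 4), #7 (invoked 13) maxes components and bumps W1 → (4, 5)
from VC(#7)=(4, 5), #10 (invoked 19) maxes components and bumps W1 → (4, 6)
from VC(#10)=(4, 6), #11 (invoked 21) maxes components and bumps W1 → (4, 7)
target: VC(#4) = (1, 2)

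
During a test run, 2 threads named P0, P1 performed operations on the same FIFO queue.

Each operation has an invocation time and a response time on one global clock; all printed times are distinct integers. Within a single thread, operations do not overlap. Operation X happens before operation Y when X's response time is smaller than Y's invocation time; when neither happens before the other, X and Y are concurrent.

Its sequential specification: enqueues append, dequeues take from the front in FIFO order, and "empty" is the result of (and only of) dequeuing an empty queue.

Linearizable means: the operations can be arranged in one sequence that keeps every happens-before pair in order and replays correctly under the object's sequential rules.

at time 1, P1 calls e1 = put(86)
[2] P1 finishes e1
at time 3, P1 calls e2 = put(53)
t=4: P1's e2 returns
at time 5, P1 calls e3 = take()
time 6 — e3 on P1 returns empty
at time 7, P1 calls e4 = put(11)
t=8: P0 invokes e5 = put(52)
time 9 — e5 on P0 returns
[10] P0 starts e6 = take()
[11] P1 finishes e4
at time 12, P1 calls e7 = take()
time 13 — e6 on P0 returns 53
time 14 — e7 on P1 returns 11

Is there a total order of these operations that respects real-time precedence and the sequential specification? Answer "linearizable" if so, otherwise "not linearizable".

not linearizable

prefix check: 1..5 passes, 1..6 fails once e3's time-6 response joins
a single order respects real time; the 3 completed FIFO queue operations fail replay along it
take e1, e2, e3: step 3 already fails, because e3 take() → empty cannot occur there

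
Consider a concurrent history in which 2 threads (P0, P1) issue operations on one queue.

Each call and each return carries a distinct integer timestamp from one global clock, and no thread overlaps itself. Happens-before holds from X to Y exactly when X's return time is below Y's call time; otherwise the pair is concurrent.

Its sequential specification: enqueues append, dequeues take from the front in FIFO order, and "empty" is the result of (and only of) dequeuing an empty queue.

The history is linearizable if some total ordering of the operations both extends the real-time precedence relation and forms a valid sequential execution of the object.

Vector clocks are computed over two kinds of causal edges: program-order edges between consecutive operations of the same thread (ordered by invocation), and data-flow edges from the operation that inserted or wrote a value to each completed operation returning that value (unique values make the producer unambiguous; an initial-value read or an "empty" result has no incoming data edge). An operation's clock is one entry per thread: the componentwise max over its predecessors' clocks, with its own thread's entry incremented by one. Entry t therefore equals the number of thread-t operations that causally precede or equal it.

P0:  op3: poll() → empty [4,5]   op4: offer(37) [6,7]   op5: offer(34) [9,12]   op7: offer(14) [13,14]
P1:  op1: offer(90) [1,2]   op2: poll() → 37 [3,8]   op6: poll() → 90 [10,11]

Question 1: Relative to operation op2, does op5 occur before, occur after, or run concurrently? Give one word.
Answer: after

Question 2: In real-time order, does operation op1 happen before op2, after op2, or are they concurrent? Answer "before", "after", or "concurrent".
Answer: before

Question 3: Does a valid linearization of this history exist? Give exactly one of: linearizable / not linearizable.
prefix check: 1..7 passes, 1..8 fails once op2's time-8 response joins
4 completed operations, 3 real-time-consistent orders — every queue replay fails
e.g. op1, op2, op3, op4: illegal at step 2, since op2 poll() → 37 cannot apply there
e.g. op1, op3, op2, op4: illegal at step 2, since op3 poll() → empty cannot apply there

not linearizable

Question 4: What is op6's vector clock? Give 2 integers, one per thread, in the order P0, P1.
Answer: (2, 3)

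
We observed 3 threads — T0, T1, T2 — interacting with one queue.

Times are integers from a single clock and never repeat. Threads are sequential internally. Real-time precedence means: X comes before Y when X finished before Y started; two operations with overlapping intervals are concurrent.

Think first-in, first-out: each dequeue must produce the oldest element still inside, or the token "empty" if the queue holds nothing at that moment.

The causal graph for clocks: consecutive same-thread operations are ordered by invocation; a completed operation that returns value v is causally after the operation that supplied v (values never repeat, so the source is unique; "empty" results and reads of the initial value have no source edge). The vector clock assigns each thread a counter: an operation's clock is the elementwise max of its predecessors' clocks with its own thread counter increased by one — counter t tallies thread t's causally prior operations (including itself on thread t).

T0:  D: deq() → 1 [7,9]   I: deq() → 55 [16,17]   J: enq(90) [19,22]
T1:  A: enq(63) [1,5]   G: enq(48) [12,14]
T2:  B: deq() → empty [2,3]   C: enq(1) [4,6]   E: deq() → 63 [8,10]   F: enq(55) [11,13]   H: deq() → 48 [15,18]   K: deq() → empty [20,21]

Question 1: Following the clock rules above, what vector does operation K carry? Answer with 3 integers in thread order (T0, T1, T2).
(0, 2, 6)

no predecessors for B (invoked 2): T2 increments from zero → (0, 0, 1)
no predecessors for A (invoked 1): T1 increments from zero → (0, 1, 0)
invoked at 4, C merges VC(B)=(0, 0, 1) and bumps T2's slot → (0, 0, 2)
invoked at 12, G merges VC(A)=(0, 1, 0) and bumps T1's slot → (0, 2, 0)
invoked at 7, D merges VC(C)=(0, 0, 2) and bumps T0's slot → (1, 0, 2)
invoked at 8, E merges VC(A)=(0, 1, 0), VC(C)=(0, 0, 2) and bumps T2's slot → (0, 1, 3)
invoked at 11, F merges VC(E)=(0, 1, 3) and bumps T2's slot → (0, 1, 4)
invoked at 15, H merges VC(F)=(0, 1, 4), VC(G)=(0, 2, 0) and bumps T2's slot → (0, 2, 5)
invoked at 16, I merges VC(D)=(1, 0, 2), VC(F)=(0, 1, 4) and bumps T0's slot → (2, 1, 4)
invoked at 20, K merges VC(H)=(0, 2, 5) and bumps T2's slot → (0, 2, 6)
invoked at 19, J merges VC(I)=(2, 1, 4) and bumps T0's slot → (3, 1, 4)
target: VC(K) = (0, 2, 6)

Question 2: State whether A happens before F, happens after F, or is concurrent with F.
before

A spans [1,5], F spans [11,13]
resp(A)=5 < inv(F)=11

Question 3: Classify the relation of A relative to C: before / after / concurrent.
concurrent

A spans [1,5], C spans [4,6]
the intervals overlap in both directions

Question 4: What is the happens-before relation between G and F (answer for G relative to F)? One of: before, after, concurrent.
concurrent

G spans [12,14], F spans [11,13]
the intervals overlap in both directions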